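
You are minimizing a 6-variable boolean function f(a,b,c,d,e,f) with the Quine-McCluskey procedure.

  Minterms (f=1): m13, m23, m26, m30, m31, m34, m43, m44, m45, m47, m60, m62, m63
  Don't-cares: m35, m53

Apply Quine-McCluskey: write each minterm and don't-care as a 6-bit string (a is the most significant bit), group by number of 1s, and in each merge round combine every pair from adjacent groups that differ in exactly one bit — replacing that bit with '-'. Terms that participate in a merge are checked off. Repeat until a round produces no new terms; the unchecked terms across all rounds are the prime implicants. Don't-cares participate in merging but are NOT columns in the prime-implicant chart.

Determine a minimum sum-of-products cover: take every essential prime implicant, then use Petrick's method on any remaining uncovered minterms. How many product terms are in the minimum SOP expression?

size-2^0 implicants → 001101(✓)  010111(✓)  011010(✓)  011110(✓)  011111(✓)  100010(✓)  100011(✓)  101011(✓)  101100(✓)  101101(✓)  101111(✓)  110101  111100(✓)  111110(✓)  111111(✓)
size-2^1 implicants → -01101  -11110(✓)  -11111(✓)  01-111  011-10  01111-(✓)  1-1100  1-1111  10-011  10001-  101-11  1011-1  10110-  1111-0  11111-(✓)
size-2^2 implicants → -1111-
Unchecked terms (primes): -01101, -1111-, 01-111, 011-10, 1-1100, 1-1111, 10-011, 10001-, 101-11, 1011-1, 10110-, 110101, 1111-0
Minterm coverage:
  m13 ⊆ -01101 [E]
  m23 ⊆ 01-111 [E]
  m26 ⊆ 011-10 [E]
  m30 ⊆ -1111-,011-10
  m31 ⊆ -1111-,01-111
  m34 ⊆ 10001- [E]
  m43 ⊆ 10-011,101-11
  m44 ⊆ 1-1100,10110-
  m45 ⊆ -01101,1011-1,10110-
  m47 ⊆ 1-1111,101-11,1011-1
  m60 ⊆ 1-1100,1111-0
  m62 ⊆ -1111-,1111-0
  m63 ⊆ -1111-,1-1111
E = {-01101, 01-111, 011-10, 10001-}
Petrick residual → -1111-, 1-1100, 101-11
Cover = b'cde'f + bcde + a'bdef + a'bcef' + acde'f' + ab'c'd'e + ab'cef  |cover|=7

7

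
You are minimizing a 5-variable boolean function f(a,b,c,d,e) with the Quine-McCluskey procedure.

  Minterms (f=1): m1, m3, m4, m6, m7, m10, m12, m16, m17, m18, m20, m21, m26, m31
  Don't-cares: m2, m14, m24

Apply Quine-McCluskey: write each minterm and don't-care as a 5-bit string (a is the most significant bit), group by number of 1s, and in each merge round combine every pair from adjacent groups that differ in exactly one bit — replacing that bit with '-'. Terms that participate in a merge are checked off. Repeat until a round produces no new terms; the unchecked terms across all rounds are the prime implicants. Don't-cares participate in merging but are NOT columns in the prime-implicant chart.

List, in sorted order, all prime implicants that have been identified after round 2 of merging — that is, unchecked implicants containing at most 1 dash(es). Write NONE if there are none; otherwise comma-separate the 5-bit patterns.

[col 0] 00001*, 00010*, 00011*, 00100*, 00110*, 00111*, 01010*, 01100*, 01110*, 10000*, 10001*, 10010*, 10100*, 10101*, 11000*, 11010*, 11111
[col 1] -0001, -0010*, -0100, -1010*, 0-010*, 0-100*, 0-110*, 00-10*, 00-11*, 000-1, 0001-*, 001-0*, 0011-*, 01-10*, 011-0*, 1-000*, 1-010*, 10-00*, 10-01*, 100-0*, 1000-*, 1010-*, 110-0*
[col 2] --010, 0--10, 0-1-0, 00-1-, 1-0-0, 10-0-
Prime implicants: --010, -0001, -0100, 0--10, 0-1-0, 00-1-, 000-1, 1-0-0, 10-0-, 11111

-0001, -0100, 000-1, 11111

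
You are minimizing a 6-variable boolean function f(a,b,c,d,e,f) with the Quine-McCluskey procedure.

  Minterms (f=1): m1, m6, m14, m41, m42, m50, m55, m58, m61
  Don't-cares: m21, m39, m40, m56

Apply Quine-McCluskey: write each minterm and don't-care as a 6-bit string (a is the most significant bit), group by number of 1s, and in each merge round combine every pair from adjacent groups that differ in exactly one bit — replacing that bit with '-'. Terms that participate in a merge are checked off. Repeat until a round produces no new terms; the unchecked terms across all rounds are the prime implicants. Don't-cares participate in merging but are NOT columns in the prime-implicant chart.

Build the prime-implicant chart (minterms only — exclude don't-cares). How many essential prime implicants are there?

7

Round 0: 000001 000110✓ 001110✓ 010101 100111✓ 101000✓ 101001✓ 101010✓ 110010✓ 110111✓ 111000✓ 111010✓ 111101
Round 1: 00-110 1-0111 1-1000✓ 1-1010✓ 1010-0✓ 10100- 11-010 1110-0✓
Round 2: 1-10-0
PIs = {00-110, 000001, 010101, 1-0111, 1-10-0, 10100-, 11-010, 111101}
Coverage chart:
  m1: 000001 ←essential
  m6: 00-110 ←essential
  m14: 00-110 ←essential
  m41: 10100- ←essential
  m42: 1-10-0 ←essential
  m50: 11-010 ←essential
  m55: 1-0111 ←essential
  m58: 1-10-0,11-010
  m61: 111101 ←essential
Essential: 00-110, 000001, 1-0111, 1-10-0, 10100-, 11-010, 111101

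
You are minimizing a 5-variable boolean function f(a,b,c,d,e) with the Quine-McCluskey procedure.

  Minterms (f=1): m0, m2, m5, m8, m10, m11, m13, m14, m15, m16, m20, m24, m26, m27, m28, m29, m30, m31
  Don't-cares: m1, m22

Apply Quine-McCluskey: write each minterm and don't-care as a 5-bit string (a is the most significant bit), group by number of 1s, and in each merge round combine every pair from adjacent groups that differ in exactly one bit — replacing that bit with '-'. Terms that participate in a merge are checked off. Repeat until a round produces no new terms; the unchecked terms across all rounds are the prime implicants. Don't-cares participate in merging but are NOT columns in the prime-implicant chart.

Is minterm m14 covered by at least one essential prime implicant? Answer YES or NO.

YES

Round 0: 00000✓ 00001✓ 00010✓ 00101✓ 01000✓ 01010✓ 01011✓ 01101✓ 01110✓ 01111✓ 10000✓ 10100✓ 10110✓ 11000✓ 11010✓ 11011✓ 11100✓ 11101✓ 11110✓ 11111✓
Round 1: -0000✓ -1000✓ -1010✓ -1011✓ -1101✓ -1110✓ -1111✓ 0-000✓ 0-010✓ 0-101 00-01 000-0✓ 0000- 01-10✓ 01-11✓ 010-0✓ 0101-✓ 011-1✓ 0111-✓ 1-000✓ 1-100✓ 1-110✓ 10-00✓ 101-0✓ 11-00✓ 11-10✓ 11-11✓ 110-0✓ 1101-✓ 111-0✓ 111-1✓ 1110-✓ 1111-✓
Round 2: --000 -1-10✓ -1-11✓ -10-0 -101-✓ -11-1 -111-✓ 0-0-0 01-1-✓ 1--00 1-1-0 11--0 11-1-✓ 111--
Round 3: -1-1-
PIs = {--000, -1-1-, -10-0, -11-1, 0-0-0, 0-101, 00-01, 0000-, 1--00, 1-1-0, 11--0, 111--}
Coverage chart:
  m0: --000,0-0-0,0000-
  m2: 0-0-0 ←essential
  m5: 0-101,00-01
  m8: --000,-10-0,0-0-0
  m10: -1-1-,-10-0,0-0-0
  m11: -1-1- ←essential
  m13: -11-1,0-101
  m14: -1-1- ←essential
  m15: -1-1-,-11-1
  m16: --000,1--00
  m20: 1--00,1-1-0
  m24: --000,-10-0,1--00,11--0
  m26: -1-1-,-10-0,11--0
  m27: -1-1- ←essential
  m28: 1--00,1-1-0,11--0,111--
  m29: -11-1,111--
  m30: -1-1-,1-1-0,11--0,111--
  m31: -1-1-,-11-1,111--
Essential: -1-1-, 0-0-0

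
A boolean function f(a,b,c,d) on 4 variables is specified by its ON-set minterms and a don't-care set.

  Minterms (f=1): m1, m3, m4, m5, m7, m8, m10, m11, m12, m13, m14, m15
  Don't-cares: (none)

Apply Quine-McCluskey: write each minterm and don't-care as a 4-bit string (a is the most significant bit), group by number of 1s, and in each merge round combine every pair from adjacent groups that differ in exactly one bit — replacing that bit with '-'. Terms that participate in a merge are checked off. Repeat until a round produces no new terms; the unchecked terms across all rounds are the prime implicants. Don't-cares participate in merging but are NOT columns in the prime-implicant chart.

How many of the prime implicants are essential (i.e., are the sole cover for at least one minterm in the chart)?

[col 0] 0001*, 0011*, 0100*, 0101*, 0111*, 1000*, 1010*, 1011*, 1100*, 1101*, 1110*, 1111*
[col 1] -011*, -100*, -101*, -111*, 0-01*, 0-11*, 00-1*, 01-1*, 010-*, 1-00*, 1-10*, 1-11*, 10-0*, 101-*, 11-0*, 11-1*, 110-*, 111-*
[col 2] --11, -1-1, -10-, 0--1, 1--0, 1-1-, 11--
Prime implicants: --11, -1-1, -10-, 0--1, 1--0, 1-1-, 11--
PI chart (minterm → PIs covering it):
  1 | 0--1  (sole → essential)
  3 | --11,0--1
  4 | -10-  (sole → essential)
  5 | -1-1,-10-,0--1
  7 | --11,-1-1,0--1
  8 | 1--0  (sole → essential)
  10 | 1--0,1-1-
  11 | --11,1-1-
  12 | -10-,1--0,11--
  13 | -1-1,-10-,11--
  14 | 1--0,1-1-,11--
  15 | --11,-1-1,1-1-,11--
Essential prime implicants: -10-, 0--1, 1--0

3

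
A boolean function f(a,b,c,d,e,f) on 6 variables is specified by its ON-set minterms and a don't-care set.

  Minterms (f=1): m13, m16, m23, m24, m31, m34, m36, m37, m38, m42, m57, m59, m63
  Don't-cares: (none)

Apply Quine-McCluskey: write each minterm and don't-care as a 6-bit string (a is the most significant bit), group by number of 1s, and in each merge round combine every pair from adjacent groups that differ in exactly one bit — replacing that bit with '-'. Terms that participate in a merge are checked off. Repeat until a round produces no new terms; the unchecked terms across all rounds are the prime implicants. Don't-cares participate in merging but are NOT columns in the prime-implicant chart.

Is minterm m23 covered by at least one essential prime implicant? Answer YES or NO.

YES

[col 0] 001101, 010000*, 010111*, 011000*, 011111*, 100010*, 100100*, 100101*, 100110*, 101010*, 111001*, 111011*, 111111*
[col 1] -11111, 01-000, 01-111, 10-010, 100-10, 1001-0, 10010-, 111-11, 1110-1
Prime implicants: -11111, 001101, 01-000, 01-111, 10-010, 100-10, 1001-0, 10010-, 111-11, 1110-1
PI chart (minterm → PIs covering it):
  13 | 001101  (sole → essential)
  16 | 01-000  (sole → essential)
  23 | 01-111  (sole → essential)
  24 | 01-000  (sole → essential)
  31 | -11111,01-111
  34 | 10-010,100-10
  36 | 1001-0,10010-
  37 | 10010-  (sole → essential)
  38 | 100-10,1001-0
  42 | 10-010  (sole → essential)
  57 | 1110-1  (sole → essential)
  59 | 111-11,1110-1
  63 | -11111,111-11
Essential prime implicants: 001101, 01-000, 01-111, 10-010, 10010-, 1110-1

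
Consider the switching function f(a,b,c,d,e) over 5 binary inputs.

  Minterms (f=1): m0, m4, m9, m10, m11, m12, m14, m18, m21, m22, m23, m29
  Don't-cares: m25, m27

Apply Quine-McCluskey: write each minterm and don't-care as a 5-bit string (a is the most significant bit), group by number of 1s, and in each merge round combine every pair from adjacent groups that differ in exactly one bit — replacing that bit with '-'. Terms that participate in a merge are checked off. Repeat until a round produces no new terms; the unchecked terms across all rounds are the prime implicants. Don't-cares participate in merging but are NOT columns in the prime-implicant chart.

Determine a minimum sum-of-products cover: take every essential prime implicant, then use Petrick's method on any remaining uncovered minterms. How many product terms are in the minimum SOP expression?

7

[col 0] 00000*, 00100*, 01001*, 01010*, 01011*, 01100*, 01110*, 10010*, 10101*, 10110*, 10111*, 11001*, 11011*, 11101*
[col 1] -1001*, -1011*, 0-100, 00-00, 01-10, 010-1*, 0101-, 011-0, 1-101, 10-10, 101-1, 1011-, 11-01, 110-1*
[col 2] -10-1
Prime implicants: -10-1, 0-100, 00-00, 01-10, 0101-, 011-0, 1-101, 10-10, 101-1, 1011-, 11-01
PI chart (minterm → PIs covering it):
  0 | 00-00  (sole → essential)
  4 | 0-100,00-00
  9 | -10-1  (sole → essential)
  10 | 01-10,0101-
  11 | -10-1,0101-
  12 | 0-100,011-0
  14 | 01-10,011-0
  18 | 10-10  (sole → essential)
  21 | 1-101,101-1
  22 | 10-10,1011-
  23 | 101-1,1011-
  29 | 1-101,11-01
Essential prime implicants: -10-1, 00-00, 10-10
Petrick residual → 0-100, 01-10, 1-101, 101-1
Minimum SOP uses 7 PIs: bc'e + a'cd'e' + a'b'd'e' + a'bde' + acd'e + ab'de' + ab'ce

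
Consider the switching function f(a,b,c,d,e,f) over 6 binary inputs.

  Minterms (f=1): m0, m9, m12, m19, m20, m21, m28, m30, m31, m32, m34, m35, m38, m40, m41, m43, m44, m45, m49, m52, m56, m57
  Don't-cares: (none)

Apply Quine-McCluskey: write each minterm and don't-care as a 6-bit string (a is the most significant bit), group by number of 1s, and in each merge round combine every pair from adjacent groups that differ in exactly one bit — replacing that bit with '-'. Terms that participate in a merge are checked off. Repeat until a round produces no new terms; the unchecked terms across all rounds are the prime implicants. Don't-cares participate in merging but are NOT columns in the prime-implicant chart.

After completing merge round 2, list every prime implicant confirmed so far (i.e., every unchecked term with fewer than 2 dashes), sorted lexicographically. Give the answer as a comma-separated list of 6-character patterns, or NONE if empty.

Round 0: 000000✓ 001001✓ 001100✓ 010011 010100✓ 010101✓ 011100✓ 011110✓ 011111✓ 100000✓ 100010✓ 100011✓ 100110✓ 101000✓ 101001✓ 101011✓ 101100✓ 101101✓ 110001✓ 110100✓ 111000✓ 111001✓
Round 1: -00000 -01001 -01100 -10100 0-1100 01-100 01010- 0111-0 01111- 1-1000✓ 1-1001✓ 10-000 10-011 100-10 1000-0 10001- 101-00✓ 101-01✓ 1010-1 10100-✓ 10110-✓ 11-001 11100-✓
Round 2: 1-100- 101-0-
PIs = {-00000, -01001, -01100, -10100, 0-1100, 01-100, 010011, 01010-, 0111-0, 01111-, 1-100-, 10-000, 10-011, 100-10, 1000-0, 10001-, 101-0-, 1010-1, 11-001}

-00000, -01001, -01100, -10100, 0-1100, 01-100, 010011, 01010-, 0111-0, 01111-, 10-000, 10-011, 100-10, 1000-0, 10001-, 1010-1, 11-001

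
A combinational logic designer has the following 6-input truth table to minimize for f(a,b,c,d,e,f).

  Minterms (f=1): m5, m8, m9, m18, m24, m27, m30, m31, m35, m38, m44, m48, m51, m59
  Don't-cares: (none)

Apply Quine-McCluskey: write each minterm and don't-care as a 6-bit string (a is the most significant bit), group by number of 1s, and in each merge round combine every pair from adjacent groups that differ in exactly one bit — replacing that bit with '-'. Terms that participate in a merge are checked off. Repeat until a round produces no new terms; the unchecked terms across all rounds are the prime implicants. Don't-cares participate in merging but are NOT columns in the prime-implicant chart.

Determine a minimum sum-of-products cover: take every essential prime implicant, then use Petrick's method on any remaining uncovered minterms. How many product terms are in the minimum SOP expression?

size-2^0 implicants → 000101  001000(✓)  001001(✓)  010010  011000(✓)  011011(✓)  011110(✓)  011111(✓)  100011(✓)  100110  101100  110000  110011(✓)  111011(✓)
size-2^1 implicants → -11011  0-1000  00100-  011-11  01111-  1-0011  11-011
Unchecked terms (primes): -11011, 0-1000, 000101, 00100-, 010010, 011-11, 01111-, 1-0011, 100110, 101100, 11-011, 110000
Minterm coverage:
  m5 ⊆ 000101 [E]
  m8 ⊆ 0-1000,00100-
  m9 ⊆ 00100- [E]
  m18 ⊆ 010010 [E]
  m24 ⊆ 0-1000 [E]
  m27 ⊆ -11011,011-11
  m30 ⊆ 01111- [E]
  m31 ⊆ 011-11,01111-
  m35 ⊆ 1-0011 [E]
  m38 ⊆ 100110 [E]
  m44 ⊆ 101100 [E]
  m48 ⊆ 110000 [E]
  m51 ⊆ 1-0011,11-011
  m59 ⊆ -11011,11-011
E = {0-1000, 000101, 00100-, 010010, 01111-, 1-0011, 100110, 101100, 110000}
Petrick residual → -11011
Cover = bcd'ef + a'cd'e'f' + a'b'c'de'f + a'b'cd'e' + a'bc'd'ef' + a'bcde + ac'd'ef + ab'c'def' + ab'cde'f' + abc'd'e'f'  |cover|=10

10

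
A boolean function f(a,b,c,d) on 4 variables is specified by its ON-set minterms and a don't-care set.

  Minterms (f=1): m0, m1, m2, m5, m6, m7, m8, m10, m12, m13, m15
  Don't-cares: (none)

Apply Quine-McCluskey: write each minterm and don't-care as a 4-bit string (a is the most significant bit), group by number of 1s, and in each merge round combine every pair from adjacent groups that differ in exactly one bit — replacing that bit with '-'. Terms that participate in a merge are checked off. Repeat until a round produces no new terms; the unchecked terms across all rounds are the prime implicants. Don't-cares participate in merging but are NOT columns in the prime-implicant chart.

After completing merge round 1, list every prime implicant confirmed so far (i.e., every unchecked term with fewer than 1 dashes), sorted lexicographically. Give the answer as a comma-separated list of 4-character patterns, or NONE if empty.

NONE

Round 0: 0000✓ 0001✓ 0010✓ 0101✓ 0110✓ 0111✓ 1000✓ 1010✓ 1100✓ 1101✓ 1111✓
Round 1: -000✓ -010✓ -101✓ -111✓ 0-01 0-10 00-0✓ 000- 01-1✓ 011- 1-00 10-0✓ 11-1✓ 110-
Round 2: -0-0 -1-1
PIs = {-0-0, -1-1, 0-01, 0-10, 000-, 011-, 1-00, 110-}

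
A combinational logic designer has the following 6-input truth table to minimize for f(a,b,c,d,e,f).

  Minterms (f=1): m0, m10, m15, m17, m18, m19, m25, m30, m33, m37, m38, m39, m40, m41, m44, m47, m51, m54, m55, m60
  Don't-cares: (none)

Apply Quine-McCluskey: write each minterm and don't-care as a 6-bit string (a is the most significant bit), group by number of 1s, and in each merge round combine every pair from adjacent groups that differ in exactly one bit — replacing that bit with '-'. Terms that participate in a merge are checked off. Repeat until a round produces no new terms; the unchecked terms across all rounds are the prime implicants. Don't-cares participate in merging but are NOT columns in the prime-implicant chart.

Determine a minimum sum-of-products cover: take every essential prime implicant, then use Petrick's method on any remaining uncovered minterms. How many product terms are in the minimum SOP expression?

Round 0: 000000 001010 001111✓ 010001✓ 010010✓ 010011✓ 011001✓ 011110 100001✓ 100101✓ 100110✓ 100111✓ 101000✓ 101001✓ 101100✓ 101111✓ 110011✓ 110110✓ 110111✓ 111100✓
Round 1: -01111 -10011 01-001 0100-1 01001- 1-0110✓ 1-0111✓ 1-1100 10-001 10-111 100-01 1001-1 10011-✓ 101-00 10100- 110-11 11011-✓
Round 2: 1-011-
PIs = {-01111, -10011, 000000, 001010, 01-001, 0100-1, 01001-, 011110, 1-011-, 1-1100, 10-001, 10-111, 100-01, 1001-1, 101-00, 10100-, 110-11}
Coverage chart:
  m0: 000000 ←essential
  m10: 001010 ←essential
  m15: -01111 ←essential
  m17: 01-001,0100-1
  m18: 01001- ←essential
  m19: -10011,0100-1,01001-
  m25: 01-001 ←essential
  m30: 011110 ←essential
  m33: 10-001,100-01
  m37: 100-01,1001-1
  m38: 1-011- ←essential
  m39: 1-011-,10-111,1001-1
  m40: 101-00,10100-
  m41: 10-001,10100-
  m44: 1-1100,101-00
  m47: -01111,10-111
  m51: -10011,110-11
  m54: 1-011- ←essential
  m55: 1-011-,110-11
  m60: 1-1100 ←essential
Essential: -01111, 000000, 001010, 01-001, 01001-, 011110, 1-011-, 1-1100
Petrick residual → -10011, 100-01, 10100-
Min cover (11 terms): b'cdef + bc'd'ef + a'b'c'd'e'f' + a'b'cd'ef' + a'bd'e'f + a'bc'd'e + a'bcdef' + ac'de + acde'f' + ab'c'e'f + ab'cd'e'

11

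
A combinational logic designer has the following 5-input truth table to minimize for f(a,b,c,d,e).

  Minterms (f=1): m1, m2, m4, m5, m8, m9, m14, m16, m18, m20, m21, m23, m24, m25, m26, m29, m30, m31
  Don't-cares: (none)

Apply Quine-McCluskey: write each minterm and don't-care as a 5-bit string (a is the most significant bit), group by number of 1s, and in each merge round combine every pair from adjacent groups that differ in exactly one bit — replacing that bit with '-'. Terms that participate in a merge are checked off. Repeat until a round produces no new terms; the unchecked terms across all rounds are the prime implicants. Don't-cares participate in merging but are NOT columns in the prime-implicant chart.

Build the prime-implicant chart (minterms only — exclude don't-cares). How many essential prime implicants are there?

size-2^0 implicants → 00001(✓)  00010(✓)  00100(✓)  00101(✓)  01000(✓)  01001(✓)  01110(✓)  10000(✓)  10010(✓)  10100(✓)  10101(✓)  10111(✓)  11000(✓)  11001(✓)  11010(✓)  11101(✓)  11110(✓)  11111(✓)
size-2^1 implicants → -0010  -0100(✓)  -0101(✓)  -1000(✓)  -1001(✓)  -1110  0-001  00-01  0010-(✓)  0100-(✓)  1-000(✓)  1-010(✓)  1-101(✓)  1-111(✓)  10-00  100-0(✓)  101-1(✓)  1010-(✓)  11-01  11-10  110-0(✓)  1100-(✓)  111-1(✓)  1111-
size-2^2 implicants → -010-  -100-  1-0-0  1-1-1
Unchecked terms (primes): -0010, -010-, -100-, -1110, 0-001, 00-01, 1-0-0, 1-1-1, 10-00, 11-01, 11-10, 1111-
Minterm coverage:
  m1 ⊆ 0-001,00-01
  m2 ⊆ -0010 [E]
  m4 ⊆ -010- [E]
  m5 ⊆ -010-,00-01
  m8 ⊆ -100- [E]
  m9 ⊆ -100-,0-001
  m14 ⊆ -1110 [E]
  m16 ⊆ 1-0-0,10-00
  m18 ⊆ -0010,1-0-0
  m20 ⊆ -010-,10-00
  m21 ⊆ -010-,1-1-1
  m23 ⊆ 1-1-1 [E]
  m24 ⊆ -100-,1-0-0
  m25 ⊆ -100-,11-01
  m26 ⊆ 1-0-0,11-10
  m29 ⊆ 1-1-1,11-01
  m30 ⊆ -1110,11-10,1111-
  m31 ⊆ 1-1-1,1111-
E = {-0010, -010-, -100-, -1110, 1-1-1}

5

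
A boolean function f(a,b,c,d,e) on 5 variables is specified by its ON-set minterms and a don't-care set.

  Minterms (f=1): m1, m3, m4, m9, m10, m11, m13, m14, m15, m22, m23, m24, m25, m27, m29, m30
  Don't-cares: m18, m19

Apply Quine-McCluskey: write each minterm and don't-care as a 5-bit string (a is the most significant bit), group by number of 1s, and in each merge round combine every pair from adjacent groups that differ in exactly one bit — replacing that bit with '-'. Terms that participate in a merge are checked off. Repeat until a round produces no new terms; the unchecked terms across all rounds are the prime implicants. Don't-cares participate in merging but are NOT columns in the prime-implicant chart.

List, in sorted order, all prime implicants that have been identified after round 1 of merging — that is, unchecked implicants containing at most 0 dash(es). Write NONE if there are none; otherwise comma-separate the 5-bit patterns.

00100

[col 0] 00001*, 00011*, 00100, 01001*, 01010*, 01011*, 01101*, 01110*, 01111*, 10010*, 10011*, 10110*, 10111*, 11000*, 11001*, 11011*, 11101*, 11110*
[col 1] -0011*, -1001*, -1011*, -1101*, -1110, 0-001*, 0-011*, 000-1*, 01-01*, 01-10*, 01-11*, 010-1*, 0101-*, 011-1*, 0111-*, 1-011*, 1-110, 10-10*, 10-11*, 1001-*, 1011-*, 11-01*, 110-1*, 1100-
[col 2] --011, -1-01, -10-1, 0-0-1, 01--1, 01-1-, 10-1-
Prime implicants: --011, -1-01, -10-1, -1110, 0-0-1, 00100, 01--1, 01-1-, 1-110, 10-1-, 1100-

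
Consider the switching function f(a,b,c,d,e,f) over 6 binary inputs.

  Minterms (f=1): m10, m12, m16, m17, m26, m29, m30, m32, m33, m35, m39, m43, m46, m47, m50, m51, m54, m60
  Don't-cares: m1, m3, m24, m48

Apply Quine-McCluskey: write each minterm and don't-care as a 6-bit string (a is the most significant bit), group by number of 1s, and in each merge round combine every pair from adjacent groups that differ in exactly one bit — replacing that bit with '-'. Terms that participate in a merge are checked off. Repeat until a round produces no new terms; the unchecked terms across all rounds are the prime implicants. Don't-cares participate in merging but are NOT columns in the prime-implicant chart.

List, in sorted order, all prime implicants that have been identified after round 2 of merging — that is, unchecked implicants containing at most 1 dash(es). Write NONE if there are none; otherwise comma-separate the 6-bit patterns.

-10000, 0-0001, 0-1010, 001100, 01-000, 01000-, 011-10, 0110-0, 011101, 1-0000, 1-0011, 10000-, 10111-, 110-10, 1100-0, 11001-, 111100

Round 0: 000001✓ 000011✓ 001010✓ 001100 010000✓ 010001✓ 011000✓ 011010✓ 011101 011110✓ 100000✓ 100001✓ 100011✓ 100111✓ 101011✓ 101110✓ 101111✓ 110000✓ 110010✓ 110011✓ 110110✓ 111100
Round 1: -00001✓ -00011✓ -10000 0-0001 0-1010 0000-1✓ 01-000 01000- 011-10 0110-0 1-0000 1-0011 10-011✓ 10-111✓ 100-11✓ 1000-1✓ 10000- 101-11✓ 10111- 110-10 1100-0 11001-
Round 2: -000-1 10--11
PIs = {-000-1, -10000, 0-0001, 0-1010, 001100, 01-000, 01000-, 011-10, 0110-0, 011101, 1-0000, 1-0011, 10--11, 10000-, 10111-, 110-10, 1100-0, 11001-, 111100}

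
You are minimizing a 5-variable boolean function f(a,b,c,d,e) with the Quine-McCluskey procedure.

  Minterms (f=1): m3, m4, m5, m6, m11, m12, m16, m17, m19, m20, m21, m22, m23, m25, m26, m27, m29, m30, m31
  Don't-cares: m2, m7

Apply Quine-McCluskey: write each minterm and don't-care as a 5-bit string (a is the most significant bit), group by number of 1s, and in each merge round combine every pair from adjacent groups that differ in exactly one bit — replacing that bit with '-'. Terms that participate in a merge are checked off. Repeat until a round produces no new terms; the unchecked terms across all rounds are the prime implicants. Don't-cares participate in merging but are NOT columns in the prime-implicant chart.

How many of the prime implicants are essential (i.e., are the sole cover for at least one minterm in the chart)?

6

[col 0] 00010*, 00011*, 00100*, 00101*, 00110*, 00111*, 01011*, 01100*, 10000*, 10001*, 10011*, 10100*, 10101*, 10110*, 10111*, 11001*, 11010*, 11011*, 11101*, 11110*, 11111*
[col 1] -0011*, -0100*, -0101*, -0110*, -0111*, -1011*, 0-011*, 0-100, 00-10*, 00-11*, 0001-*, 001-0*, 001-1*, 0010-*, 0011-*, 1-001*, 1-011*, 1-101*, 1-110*, 1-111*, 10-00*, 10-01*, 10-11*, 100-1*, 1000-*, 101-0*, 101-1*, 1010-*, 1011-*, 11-01*, 11-10*, 11-11*, 110-1*, 1101-*, 111-1*, 1111-*
[col 2] --011, -0-11, -01-0*, -01-1*, -010-*, -011-*, 00-1-, 001--*, 1--01*, 1--11*, 1-0-1*, 1-1-1*, 1-11-, 10--1*, 10-0-, 101--*, 11--1*, 11-1-
[col 3] -01--, 1---1
Prime implicants: --011, -0-11, -01--, 0-100, 00-1-, 1---1, 1-11-, 10-0-, 11-1-
PI chart (minterm → PIs covering it):
  3 | --011,-0-11,00-1-
  4 | -01--,0-100
  5 | -01--  (sole → essential)
  6 | -01--,00-1-
  11 | --011  (sole → essential)
  12 | 0-100  (sole → essential)
  16 | 10-0-  (sole → essential)
  17 | 1---1,10-0-
  19 | --011,-0-11,1---1
  20 | -01--,10-0-
  21 | -01--,1---1,10-0-
  22 | -01--,1-11-
  23 | -0-11,-01--,1---1,1-11-
  25 | 1---1  (sole → essential)
  26 | 11-1-  (sole → essential)
  27 | --011,1---1,11-1-
  29 | 1---1  (sole → essential)
  30 | 1-11-,11-1-
  31 | 1---1,1-11-,11-1-
Essential prime implicants: --011, -01--, 0-100, 1---1, 10-0-, 11-1-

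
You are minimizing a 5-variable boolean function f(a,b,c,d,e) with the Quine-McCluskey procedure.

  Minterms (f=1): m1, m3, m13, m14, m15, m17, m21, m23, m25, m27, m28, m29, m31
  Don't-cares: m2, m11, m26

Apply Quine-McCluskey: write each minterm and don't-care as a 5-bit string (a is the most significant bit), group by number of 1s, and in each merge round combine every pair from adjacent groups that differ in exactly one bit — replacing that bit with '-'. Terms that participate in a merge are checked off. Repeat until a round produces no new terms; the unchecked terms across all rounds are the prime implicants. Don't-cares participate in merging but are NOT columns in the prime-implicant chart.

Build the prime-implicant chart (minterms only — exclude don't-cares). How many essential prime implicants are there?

4

[col 0] 00001*, 00010*, 00011*, 01011*, 01101*, 01110*, 01111*, 10001*, 10101*, 10111*, 11001*, 11010*, 11011*, 11100*, 11101*, 11111*
[col 1] -0001, -1011*, -1101*, -1111*, 0-011, 000-1, 0001-, 01-11*, 011-1*, 0111-, 1-001*, 1-101*, 1-111*, 10-01*, 101-1*, 11-01*, 11-11*, 110-1*, 1101-, 111-1*, 1110-
[col 2] -1-11, -11-1, 1--01, 1-1-1, 11--1
Prime implicants: -0001, -1-11, -11-1, 0-011, 000-1, 0001-, 0111-, 1--01, 1-1-1, 11--1, 1101-, 1110-
PI chart (minterm → PIs covering it):
  1 | -0001,000-1
  3 | 0-011,000-1,0001-
  13 | -11-1  (sole → essential)
  14 | 0111-  (sole → essential)
  15 | -1-11,-11-1,0111-
  17 | -0001,1--01
  21 | 1--01,1-1-1
  23 | 1-1-1  (sole → essential)
  25 | 1--01,11--1
  27 | -1-11,11--1,1101-
  28 | 1110-  (sole → essential)
  29 | -11-1,1--01,1-1-1,11--1,1110-
  31 | -1-11,-11-1,1-1-1,11--1
Essential prime implicants: -11-1, 0111-, 1-1-1, 1110-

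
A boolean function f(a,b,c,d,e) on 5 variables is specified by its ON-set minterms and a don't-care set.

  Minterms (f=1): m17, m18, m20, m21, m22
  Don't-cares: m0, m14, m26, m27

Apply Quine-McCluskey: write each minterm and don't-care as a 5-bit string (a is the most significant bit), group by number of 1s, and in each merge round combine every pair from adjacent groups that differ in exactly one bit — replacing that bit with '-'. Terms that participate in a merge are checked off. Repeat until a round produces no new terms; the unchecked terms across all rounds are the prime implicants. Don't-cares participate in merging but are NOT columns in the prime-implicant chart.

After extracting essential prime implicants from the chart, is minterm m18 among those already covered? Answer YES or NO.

NO

[col 0] 00000, 01110, 10001*, 10010*, 10100*, 10101*, 10110*, 11010*, 11011*
[col 1] 1-010, 10-01, 10-10, 101-0, 1010-, 1101-
Prime implicants: 00000, 01110, 1-010, 10-01, 10-10, 101-0, 1010-, 1101-
PI chart (minterm → PIs covering it):
  17 | 10-01  (sole → essential)
  18 | 1-010,10-10
  20 | 101-0,1010-
  21 | 10-01,1010-
  22 | 10-10,101-0
Essential prime implicants: 10-01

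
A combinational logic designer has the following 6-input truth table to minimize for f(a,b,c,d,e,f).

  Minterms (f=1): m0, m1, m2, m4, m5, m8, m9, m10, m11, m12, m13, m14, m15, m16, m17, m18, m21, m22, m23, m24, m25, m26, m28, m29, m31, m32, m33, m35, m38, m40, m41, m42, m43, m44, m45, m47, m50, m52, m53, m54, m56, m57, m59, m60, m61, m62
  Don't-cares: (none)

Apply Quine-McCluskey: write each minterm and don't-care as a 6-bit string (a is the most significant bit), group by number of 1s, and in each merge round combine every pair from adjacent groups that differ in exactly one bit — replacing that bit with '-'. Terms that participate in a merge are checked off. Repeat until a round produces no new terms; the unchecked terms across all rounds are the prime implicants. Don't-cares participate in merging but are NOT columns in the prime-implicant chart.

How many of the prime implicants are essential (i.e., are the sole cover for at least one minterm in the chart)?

12

size-2^0 implicants → 000000(✓)  000001(✓)  000010(✓)  000100(✓)  000101(✓)  001000(✓)  001001(✓)  001010(✓)  001011(✓)  001100(✓)  001101(✓)  001110(✓)  001111(✓)  010000(✓)  010001(✓)  010010(✓)  010101(✓)  010110(✓)  010111(✓)  011000(✓)  011001(✓)  011010(✓)  011100(✓)  011101(✓)  011111(✓)  100000(✓)  100001(✓)  100011(✓)  100110(✓)  101000(✓)  101001(✓)  101010(✓)  101011(✓)  101100(✓)  101101(✓)  101111(✓)  110010(✓)  110100(✓)  110101(✓)  110110(✓)  111000(✓)  111001(✓)  111011(✓)  111100(✓)  111101(✓)  111110(✓)
size-2^1 implicants → -00000(✓)  -00001(✓)  -01000(✓)  -01001(✓)  -01010(✓)  -01011(✓)  -01100(✓)  -01101(✓)  -01111(✓)  -10010(✓)  -10101(✓)  -10110(✓)  -11000(✓)  -11001(✓)  -11100(✓)  -11101(✓)  0-0000(✓)  0-0001(✓)  0-0010(✓)  0-0101(✓)  0-1000(✓)  0-1001(✓)  0-1010(✓)  0-1100(✓)  0-1101(✓)  0-1111(✓)  00-000(✓)  00-001(✓)  00-010(✓)  00-100(✓)  00-101(✓)  000-00(✓)  000-01(✓)  0000-0(✓)  00000-(✓)  00010-(✓)  001-00(✓)  001-01(✓)  001-10(✓)  001-11(✓)  0010-0(✓)  0010-1(✓)  00100-(✓)  00101-(✓)  0011-0(✓)  0011-1(✓)  00110-(✓)  00111-(✓)  01-000(✓)  01-001(✓)  01-010(✓)  01-101(✓)  01-111(✓)  010-01(✓)  010-10(✓)  0100-0(✓)  01000-(✓)  0101-1(✓)  01011-  011-00(✓)  011-01(✓)  0110-0(✓)  01100-(✓)  0111-1(✓)  01110-(✓)  1-0110  1-1000(✓)  1-1001(✓)  1-1011(✓)  1-1100(✓)  1-1101(✓)  10-000(✓)  10-001(✓)  10-011(✓)  1000-1(✓)  10000-(✓)  101-00(✓)  101-01(✓)  101-11(✓)  1010-0(✓)  1010-1(✓)  10100-(✓)  10101-(✓)  1011-1(✓)  10110-(✓)  11-100(✓)  11-101(✓)  11-110(✓)  110-10(✓)  1101-0(✓)  11010-(✓)  111-00(✓)  111-01(✓)  1110-1(✓)  11100-(✓)  1111-0(✓)  11110-(✓)
size-2^2 implicants → --1000(✓)  --1001(✓)  --1100(✓)  --1101(✓)  -0-000(✓)  -0-001(✓)  -0000-(✓)  -01-00(✓)  -01-01(✓)  -01-11(✓)  -010-0(✓)  -010-1(✓)  -0100-(✓)  -0101-(✓)  -011-1(✓)  -0110-(✓)  -1-101  -10-10  -11-00(✓)  -11-01(✓)  -1100-(✓)  -1110-(✓)  0--000(✓)  0--001(✓)  0--010(✓)  0--101(✓)  0-0-01(✓)  0-00-0(✓)  0-000-(✓)  0-1-00(✓)  0-1-01(✓)  0-10-0(✓)  0-100-(✓)  0-11-1  0-110-(✓)  00--00(✓)  00--01(✓)  00-0-0(✓)  00-00-(✓)  00-10-(✓)  000-0-(✓)  001--0(✓)  001--1(✓)  001-0-(✓)  001-1-(✓)  0010--(✓)  0011--(✓)  01--01(✓)  01-0-0(✓)  01-00-(✓)  01-1-1  011-0-(✓)  1-1-00(✓)  1-1-01(✓)  1-10-1  1-100-(✓)  1-110-(✓)  10-0-1  10-00-(✓)  101--1(✓)  101-0-(✓)  1010--(✓)  11-1-0  11-10-  111-0-(✓)
size-2^3 implicants → --1-00(✓)  --1-01(✓)  --100-(✓)  --110-(✓)  -0-00-  -01--1  -01-0-(✓)  -010--  -11-0-(✓)  0---01  0--0-0  0--00-  0-1-0-(✓)  00--0-  001---  1-1-0-(✓)
size-2^4 implicants → --1-0-
Unchecked terms (primes): --1-0-, -0-00-, -01--1, -010--, -1-101, -10-10, 0---01, 0--0-0, 0--00-, 0-11-1, 00--0-, 001---, 01-1-1, 01011-, 1-0110, 1-10-1, 10-0-1, 11-1-0, 11-10-
Minterm coverage:
  m0 ⊆ -0-00-,0--0-0,0--00-,00--0-
  m1 ⊆ -0-00-,0---01,0--00-,00--0-
  m2 ⊆ 0--0-0 [E]
  m4 ⊆ 00--0- [E]
  m5 ⊆ 0---01,00--0-
  m8 ⊆ --1-0-,-0-00-,-010--,0--0-0,0--00-,00--0-,001---
  m9 ⊆ --1-0-,-0-00-,-01--1,-010--,0---01,0--00-,00--0-,001---
  m10 ⊆ -010--,0--0-0,001---
  m11 ⊆ -01--1,-010--,001---
  m12 ⊆ --1-0-,00--0-,001---
  m13 ⊆ --1-0-,-01--1,0---01,0-11-1,00--0-,001---
  m14 ⊆ 001--- [E]
  m15 ⊆ -01--1,0-11-1,001---
  m16 ⊆ 0--0-0,0--00-
  m17 ⊆ 0---01,0--00-
  m18 ⊆ -10-10,0--0-0
  m21 ⊆ -1-101,0---01,01-1-1
  m22 ⊆ -10-10,01011-
  m23 ⊆ 01-1-1,01011-
  m24 ⊆ --1-0-,0--0-0,0--00-
  m25 ⊆ --1-0-,0---01,0--00-
  m26 ⊆ 0--0-0 [E]
  m28 ⊆ --1-0- [E]
  m29 ⊆ --1-0-,-1-101,0---01,0-11-1,01-1-1
  m31 ⊆ 0-11-1,01-1-1
  m32 ⊆ -0-00- [E]
  m33 ⊆ -0-00-,10-0-1
  m35 ⊆ 10-0-1 [E]
  m38 ⊆ 1-0110 [E]
  m40 ⊆ --1-0-,-0-00-,-010--
  m41 ⊆ --1-0-,-0-00-,-01--1,-010--,1-10-1,10-0-1
  m42 ⊆ -010-- [E]
  m43 ⊆ -01--1,-010--,1-10-1,10-0-1
  m44 ⊆ --1-0- [E]
  m45 ⊆ --1-0-,-01--1
  m47 ⊆ -01--1 [E]
  m50 ⊆ -10-10 [E]
  m52 ⊆ 11-1-0,11-10-
  m53 ⊆ -1-101,11-10-
  m54 ⊆ -10-10,1-0110,11-1-0
  m56 ⊆ --1-0- [E]
  m57 ⊆ --1-0-,1-10-1
  m59 ⊆ 1-10-1 [E]
  m60 ⊆ --1-0-,11-1-0,11-10-
  m61 ⊆ --1-0-,-1-101,11-10-
  m62 ⊆ 11-1-0 [E]
E = {--1-0-, -0-00-, -01--1, -010--, -10-10, 0--0-0, 00--0-, 001---, 1-0110, 1-10-1, 10-0-1, 11-1-0}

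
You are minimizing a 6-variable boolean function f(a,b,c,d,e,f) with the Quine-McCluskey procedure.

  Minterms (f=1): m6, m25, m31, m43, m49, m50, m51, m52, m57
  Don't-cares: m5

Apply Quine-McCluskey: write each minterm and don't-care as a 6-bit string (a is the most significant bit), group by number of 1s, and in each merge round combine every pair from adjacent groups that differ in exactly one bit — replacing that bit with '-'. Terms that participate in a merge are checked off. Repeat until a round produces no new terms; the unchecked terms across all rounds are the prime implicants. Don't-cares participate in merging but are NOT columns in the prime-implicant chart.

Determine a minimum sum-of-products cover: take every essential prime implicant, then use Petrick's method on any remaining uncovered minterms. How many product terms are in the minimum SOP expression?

7

size-2^0 implicants → 000101  000110  011001(✓)  011111  101011  110001(✓)  110010(✓)  110011(✓)  110100  111001(✓)
size-2^1 implicants → -11001  11-001  1100-1  11001-
Unchecked terms (primes): -11001, 000101, 000110, 011111, 101011, 11-001, 1100-1, 11001-, 110100
Minterm coverage:
  m6 ⊆ 000110 [E]
  m25 ⊆ -11001 [E]
  m31 ⊆ 011111 [E]
  m43 ⊆ 101011 [E]
  m49 ⊆ 11-001,1100-1
  m50 ⊆ 11001- [E]
  m51 ⊆ 1100-1,11001-
  m52 ⊆ 110100 [E]
  m57 ⊆ -11001,11-001
E = {-11001, 000110, 011111, 101011, 11001-, 110100}
Petrick residual → 11-001
Cover = bcd'e'f + a'b'c'def' + a'bcdef + ab'cd'ef + abd'e'f + abc'd'e + abc'de'f'  |cover|=7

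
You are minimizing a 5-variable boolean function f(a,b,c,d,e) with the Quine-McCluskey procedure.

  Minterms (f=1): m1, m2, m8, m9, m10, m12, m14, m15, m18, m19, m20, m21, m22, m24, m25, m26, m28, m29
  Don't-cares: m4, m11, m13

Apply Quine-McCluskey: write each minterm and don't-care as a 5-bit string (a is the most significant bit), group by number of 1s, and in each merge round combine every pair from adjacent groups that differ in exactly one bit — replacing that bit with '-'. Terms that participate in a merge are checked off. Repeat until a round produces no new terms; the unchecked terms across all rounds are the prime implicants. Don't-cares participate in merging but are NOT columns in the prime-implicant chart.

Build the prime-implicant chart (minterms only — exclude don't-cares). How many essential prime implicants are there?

[col 0] 00001*, 00010*, 00100*, 01000*, 01001*, 01010*, 01011*, 01100*, 01101*, 01110*, 01111*, 10010*, 10011*, 10100*, 10101*, 10110*, 11000*, 11001*, 11010*, 11100*, 11101*
[col 1] -0010*, -0100*, -1000*, -1001*, -1010*, -1100*, -1101*, 0-001, 0-010*, 0-100*, 01-00*, 01-01*, 01-10*, 01-11*, 010-0*, 010-1*, 0100-*, 0101-*, 011-0*, 011-1*, 0110-*, 0111-*, 1-010*, 1-100*, 1-101*, 10-10, 1001-, 101-0, 1010-*, 11-00*, 11-01*, 110-0*, 1100-*, 1110-*
[col 2] --010, --100, -1-00*, -1-01*, -10-0, -100-*, -110-*, 01--0*, 01--1*, 01-0-*, 01-1-*, 010--*, 011--*, 1-10-, 11-0-*
[col 3] -1-0-, 01---
Prime implicants: --010, --100, -1-0-, -10-0, 0-001, 01---, 1-10-, 10-10, 1001-, 101-0
PI chart (minterm → PIs covering it):
  1 | 0-001  (sole → essential)
  2 | --010  (sole → essential)
  8 | -1-0-,-10-0,01---
  9 | -1-0-,0-001,01---
  10 | --010,-10-0,01---
  12 | --100,-1-0-,01---
  14 | 01---  (sole → essential)
  15 | 01---  (sole → essential)
  18 | --010,10-10,1001-
  19 | 1001-  (sole → essential)
  20 | --100,1-10-,101-0
  21 | 1-10-  (sole → essential)
  22 | 10-10,101-0
  24 | -1-0-,-10-0
  25 | -1-0-  (sole → essential)
  26 | --010,-10-0
  28 | --100,-1-0-,1-10-
  29 | -1-0-,1-10-
Essential prime implicants: --010, -1-0-, 0-001, 01---, 1-10-, 1001-

6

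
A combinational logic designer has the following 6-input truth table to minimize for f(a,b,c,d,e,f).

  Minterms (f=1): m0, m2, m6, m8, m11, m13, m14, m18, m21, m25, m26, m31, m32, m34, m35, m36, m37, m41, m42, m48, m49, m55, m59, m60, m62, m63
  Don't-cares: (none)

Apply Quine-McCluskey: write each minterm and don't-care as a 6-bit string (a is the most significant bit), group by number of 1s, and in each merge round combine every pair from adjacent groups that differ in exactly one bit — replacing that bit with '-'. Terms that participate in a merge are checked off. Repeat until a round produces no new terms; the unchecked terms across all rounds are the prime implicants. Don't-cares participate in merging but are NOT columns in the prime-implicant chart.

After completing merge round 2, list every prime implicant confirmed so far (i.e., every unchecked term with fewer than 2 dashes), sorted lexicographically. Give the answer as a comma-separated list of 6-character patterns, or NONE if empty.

[col 0] 000000*, 000010*, 000110*, 001000*, 001011, 001101, 001110*, 010010*, 010101, 011001, 011010*, 011111*, 100000*, 100010*, 100011*, 100100*, 100101*, 101001, 101010*, 110000*, 110001*, 110111*, 111011*, 111100*, 111110*, 111111*
[col 1] -00000*, -00010*, -11111, 0-0010, 00-000, 00-110, 000-10, 0000-0*, 01-010, 1-0000, 10-010, 100-00, 1000-0*, 10001-, 10010-, 11-111, 11000-, 111-11, 1111-0, 11111-
[col 2] -000-0
Prime implicants: -000-0, -11111, 0-0010, 00-000, 00-110, 000-10, 001011, 001101, 01-010, 010101, 011001, 1-0000, 10-010, 100-00, 10001-, 10010-, 101001, 11-111, 11000-, 111-11, 1111-0, 11111-

-11111, 0-0010, 00-000, 00-110, 000-10, 001011, 001101, 01-010, 010101, 011001, 1-0000, 10-010, 100-00, 10001-, 10010-, 101001, 11-111, 11000-, 111-11, 1111-0, 11111-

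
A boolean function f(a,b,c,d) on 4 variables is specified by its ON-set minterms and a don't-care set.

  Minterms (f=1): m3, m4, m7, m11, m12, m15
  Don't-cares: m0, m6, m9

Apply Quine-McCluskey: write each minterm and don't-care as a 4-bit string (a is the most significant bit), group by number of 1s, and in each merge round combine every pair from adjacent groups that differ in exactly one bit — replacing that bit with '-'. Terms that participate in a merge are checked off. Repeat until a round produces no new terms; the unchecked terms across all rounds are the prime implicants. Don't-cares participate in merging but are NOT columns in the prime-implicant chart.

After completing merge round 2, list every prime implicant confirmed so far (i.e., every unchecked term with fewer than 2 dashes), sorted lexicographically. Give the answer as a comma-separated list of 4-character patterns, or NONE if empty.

-100, 0-00, 01-0, 011-, 10-1

[col 0] 0000*, 0011*, 0100*, 0110*, 0111*, 1001*, 1011*, 1100*, 1111*
[col 1] -011*, -100, -111*, 0-00, 0-11*, 01-0, 011-, 1-11*, 10-1
[col 2] --11
Prime implicants: --11, -100, 0-00, 01-0, 011-, 10-1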